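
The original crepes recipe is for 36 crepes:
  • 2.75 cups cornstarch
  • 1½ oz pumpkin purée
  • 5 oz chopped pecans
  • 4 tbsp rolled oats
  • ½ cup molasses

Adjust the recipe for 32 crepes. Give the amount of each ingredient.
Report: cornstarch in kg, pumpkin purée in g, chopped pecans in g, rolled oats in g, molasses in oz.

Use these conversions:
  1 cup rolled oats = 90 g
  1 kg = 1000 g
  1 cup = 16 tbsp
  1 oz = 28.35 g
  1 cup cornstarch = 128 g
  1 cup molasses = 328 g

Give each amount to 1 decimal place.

Scaling factor: 32/36 = 8/9.
cornstarch: 2.75 cup × 8/9 × 128 g/cup ÷ 1000 g/kg ≈ 0.3 kg
pumpkin purée: 1.5 oz × 8/9 × 28.35 g/oz = 37.8 g
chopped pecans: 5 oz × 8/9 × 28.35 g/oz = 126.0 g
rolled oats: 4 tbsp × 8/9 ÷ 16 tbsp/cup × 90 g/cup = 20.0 g
molasses: 0.5 cup × 8/9 × 328 g/cup ÷ 28.35 g/oz ≈ 5.1 oz

cornstarch: 0.3 kg; pumpkin purée: 37.8 g; chopped pecans: 126.0 g; rolled oats: 20.0 g; molasses: 5.1 oz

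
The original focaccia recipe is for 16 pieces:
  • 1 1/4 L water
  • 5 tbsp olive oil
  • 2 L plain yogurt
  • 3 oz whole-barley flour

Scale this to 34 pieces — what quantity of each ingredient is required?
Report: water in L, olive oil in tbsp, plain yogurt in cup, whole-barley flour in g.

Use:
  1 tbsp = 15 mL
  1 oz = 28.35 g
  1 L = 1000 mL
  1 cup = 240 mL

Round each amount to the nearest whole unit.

Scaling factor: 34/16 = 17/8 = 2.125.
water: 1.25 L × 17/8 ≈ 3 L
olive oil: 5 tbsp × 17/8 ≈ 11 tbsp
plain yogurt: 2 L × 17/8 × 1000 mL/L ÷ 240 mL/cup ≈ 18 cup
whole-barley flour: 3 oz × 17/8 × 28.35 g/oz ≈ 181 g

water: 3 L; olive oil: 11 tbsp; plain yogurt: 18 cup; whole-barley flour: 181 g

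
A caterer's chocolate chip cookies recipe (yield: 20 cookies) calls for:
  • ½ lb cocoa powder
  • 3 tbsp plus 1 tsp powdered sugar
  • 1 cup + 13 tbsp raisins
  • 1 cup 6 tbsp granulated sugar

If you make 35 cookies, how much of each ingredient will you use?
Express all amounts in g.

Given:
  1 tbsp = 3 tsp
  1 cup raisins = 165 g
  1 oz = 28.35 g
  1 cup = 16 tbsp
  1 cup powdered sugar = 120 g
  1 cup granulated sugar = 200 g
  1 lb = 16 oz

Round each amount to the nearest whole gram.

cocoa powder: 397 g; powdered sugar: 44 g; raisins: 523 g; granulated sugar: 481 g

Scaling factor: 35/20 = 7/4 = 1.75.
cocoa powder: 0.5 lb × 7/4 × 16 oz/lb × 28.35 g/oz ≈ 397 g
powdered sugar: (3 tbsp + 1 tsp = 10/3 tbsp) × 7/4 ÷ 16 tbsp/cup × 120 g/cup ≈ 44 g
raisins: (1 cup + 13 tbsp = 1.8125 cup) × 7/4 × 165 g/cup ≈ 523 g
granulated sugar: (1 cup + 6 tbsp = 1.375 cup) × 7/4 × 200 g/cup ≈ 481 g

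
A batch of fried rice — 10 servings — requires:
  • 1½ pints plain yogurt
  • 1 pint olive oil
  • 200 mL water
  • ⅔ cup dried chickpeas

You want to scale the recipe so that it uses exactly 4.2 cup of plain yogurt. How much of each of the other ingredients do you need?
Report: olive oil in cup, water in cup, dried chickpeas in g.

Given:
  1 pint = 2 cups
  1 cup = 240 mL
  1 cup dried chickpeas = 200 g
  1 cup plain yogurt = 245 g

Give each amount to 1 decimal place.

olive oil: 2.8 cup; water: 1.2 cup; dried chickpeas: 186.7 g

The original recipe has 3 cup of plain yogurt, so the scaling factor is 4.2 ÷ 3 = 7/5 = 1.4.
olive oil: 1 pint × 7/5 × 2 cup/pint = 2.8 cup
water: 200 mL × 7/5 ÷ 240 mL/cup ≈ 1.2 cup
dried chickpeas: 2/3 cup × 7/5 × 200 g/cup ≈ 186.7 g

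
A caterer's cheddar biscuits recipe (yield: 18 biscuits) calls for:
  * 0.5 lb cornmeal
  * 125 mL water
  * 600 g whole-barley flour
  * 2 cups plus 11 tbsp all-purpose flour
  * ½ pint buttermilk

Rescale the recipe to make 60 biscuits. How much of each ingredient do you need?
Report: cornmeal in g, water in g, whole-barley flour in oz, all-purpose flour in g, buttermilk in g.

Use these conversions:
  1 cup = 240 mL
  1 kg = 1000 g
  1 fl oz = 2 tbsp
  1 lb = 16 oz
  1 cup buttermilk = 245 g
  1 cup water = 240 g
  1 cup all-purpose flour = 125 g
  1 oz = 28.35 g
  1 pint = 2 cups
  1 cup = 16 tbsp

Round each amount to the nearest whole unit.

Scaling factor: 60/18 = 10/3.
cornmeal: 0.5 lb × 10/3 × 16 oz/lb × 28.35 g/oz = 756 g
water: 125 mL × 10/3 ÷ 240 mL/cup × 240 g/cup ≈ 417 g
whole-barley flour: 600 g × 10/3 ÷ 28.35 g/oz ≈ 71 oz
all-purpose flour: (2 cup + 11 tbsp = 2.6875 cup) × 10/3 × 125 g/cup ≈ 1120 g
buttermilk: 0.5 pint × 10/3 × 2 cup/pint × 245 g/cup ≈ 817 g

cornmeal: 756 g; water: 417 g; whole-barley flour: 71 oz; all-purpose flour: 1120 g; buttermilk: 817 g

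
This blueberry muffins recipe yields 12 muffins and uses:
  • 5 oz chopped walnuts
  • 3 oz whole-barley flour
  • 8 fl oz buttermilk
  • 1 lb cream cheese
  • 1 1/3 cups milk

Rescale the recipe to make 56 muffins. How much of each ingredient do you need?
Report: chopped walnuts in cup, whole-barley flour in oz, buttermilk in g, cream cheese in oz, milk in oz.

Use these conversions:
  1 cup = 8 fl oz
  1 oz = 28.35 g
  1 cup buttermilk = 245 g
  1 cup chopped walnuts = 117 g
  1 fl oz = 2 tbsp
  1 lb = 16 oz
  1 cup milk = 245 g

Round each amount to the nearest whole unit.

Scaling factor: 56/12 = 14/3.
chopped walnuts: 5 oz × 14/3 × 28.35 g/oz ÷ 117 g/cup ≈ 6 cup
whole-barley flour: 3 oz × 14/3 = 14 oz
buttermilk: 8 fl oz × 14/3 ÷ 8 fl oz/cup × 245 g/cup ≈ 1143 g
cream cheese: 1 lb × 14/3 × 16 oz/lb ≈ 75 oz
milk: 4/3 cup × 14/3 × 245 g/cup ÷ 28.35 g/oz ≈ 54 oz

chopped walnuts: 6 cup; whole-barley flour: 14 oz; buttermilk: 1143 g; cream cheese: 75 oz; milk: 54 oz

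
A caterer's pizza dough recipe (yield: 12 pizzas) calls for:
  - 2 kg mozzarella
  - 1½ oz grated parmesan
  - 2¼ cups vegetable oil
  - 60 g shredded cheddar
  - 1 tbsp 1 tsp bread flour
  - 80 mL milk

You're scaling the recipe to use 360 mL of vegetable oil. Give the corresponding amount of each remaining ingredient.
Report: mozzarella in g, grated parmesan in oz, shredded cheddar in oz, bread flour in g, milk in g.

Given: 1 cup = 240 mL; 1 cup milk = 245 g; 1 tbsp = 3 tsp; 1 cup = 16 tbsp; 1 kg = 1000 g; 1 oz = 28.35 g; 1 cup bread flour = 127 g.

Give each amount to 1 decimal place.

mozzarella: 1333.3 g; grated parmesan: 1.0 oz; shredded cheddar: 1.4 oz; bread flour: 7.1 g; milk: 54.4 g

The original recipe has 540 mL of vegetable oil, so the scaling factor is 360 ÷ 540 = 2/3.
mozzarella: 2 kg × 2/3 × 1000 g/kg ≈ 1333.3 g
grated parmesan: 1.5 oz × 2/3 = 1.0 oz
shredded cheddar: 60 g × 2/3 ÷ 28.35 g/oz ≈ 1.4 oz
bread flour: (1 tbsp + 1 tsp = 4/3 tbsp) × 2/3 ÷ 16 tbsp/cup × 127 g/cup ≈ 7.1 g
milk: 80 mL × 2/3 ÷ 240 mL/cup × 245 g/cup ≈ 54.4 g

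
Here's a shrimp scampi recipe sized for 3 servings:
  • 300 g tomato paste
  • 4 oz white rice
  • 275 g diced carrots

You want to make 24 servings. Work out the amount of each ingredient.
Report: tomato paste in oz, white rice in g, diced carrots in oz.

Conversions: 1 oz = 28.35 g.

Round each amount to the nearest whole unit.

tomato paste: 85 oz; white rice: 907 g; diced carrots: 78 oz

Scaling factor: 24/3 = 8.
tomato paste: 300 g × 8 ÷ 28.35 g/oz ≈ 85 oz
white rice: 4 oz × 8 × 28.35 g/oz ≈ 907 g
diced carrots: 275 g × 8 ÷ 28.35 g/oz ≈ 78 oz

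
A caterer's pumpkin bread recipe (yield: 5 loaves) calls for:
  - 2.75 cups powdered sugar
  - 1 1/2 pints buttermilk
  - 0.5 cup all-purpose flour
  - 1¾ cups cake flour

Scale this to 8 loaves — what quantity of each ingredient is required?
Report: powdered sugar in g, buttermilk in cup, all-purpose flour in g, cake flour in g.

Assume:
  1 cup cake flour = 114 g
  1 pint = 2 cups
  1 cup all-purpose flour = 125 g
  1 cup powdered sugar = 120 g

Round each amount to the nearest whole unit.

Scaling factor: 8/5 = 1.6.
powdered sugar: 2.75 cup × 8/5 × 120 g/cup = 528 g
buttermilk: 1.5 pint × 8/5 × 2 cup/pint ≈ 5 cup
all-purpose flour: 0.5 cup × 8/5 × 125 g/cup = 100 g
cake flour: 1.75 cup × 8/5 × 114 g/cup ≈ 319 g

powdered sugar: 528 g; buttermilk: 5 cup; all-purpose flour: 100 g; cake flour: 319 g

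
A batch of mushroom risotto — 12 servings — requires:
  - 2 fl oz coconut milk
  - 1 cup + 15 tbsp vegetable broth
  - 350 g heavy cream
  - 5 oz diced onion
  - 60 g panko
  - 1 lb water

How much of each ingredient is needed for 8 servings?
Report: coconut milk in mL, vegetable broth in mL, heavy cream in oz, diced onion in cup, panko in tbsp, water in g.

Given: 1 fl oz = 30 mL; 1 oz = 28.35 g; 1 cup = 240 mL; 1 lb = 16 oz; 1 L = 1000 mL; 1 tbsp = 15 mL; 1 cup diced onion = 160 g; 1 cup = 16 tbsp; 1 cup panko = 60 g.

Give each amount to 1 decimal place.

coconut milk: 40.0 mL; vegetable broth: 310.0 mL; heavy cream: 8.2 oz; diced onion: 0.6 cup; panko: 10.7 tbsp; water: 302.4 g

Scaling factor: 8/12 = 2/3.
coconut milk: 2 fl oz × 2/3 × 30 mL/fl oz = 40.0 mL
vegetable broth: (1 cup + 15 tbsp = 1.9375 cup) × 2/3 × 240 mL/cup = 310.0 mL
heavy cream: 350 g × 2/3 ÷ 28.35 g/oz ≈ 8.2 oz
diced onion: 5 oz × 2/3 × 28.35 g/oz ÷ 160 g/cup ≈ 0.6 cup
panko: 60 g × 2/3 ÷ 60 g/cup × 16 tbsp/cup ≈ 10.7 tbsp
water: 1 lb × 2/3 × 16 oz/lb × 28.35 g/oz = 302.4 g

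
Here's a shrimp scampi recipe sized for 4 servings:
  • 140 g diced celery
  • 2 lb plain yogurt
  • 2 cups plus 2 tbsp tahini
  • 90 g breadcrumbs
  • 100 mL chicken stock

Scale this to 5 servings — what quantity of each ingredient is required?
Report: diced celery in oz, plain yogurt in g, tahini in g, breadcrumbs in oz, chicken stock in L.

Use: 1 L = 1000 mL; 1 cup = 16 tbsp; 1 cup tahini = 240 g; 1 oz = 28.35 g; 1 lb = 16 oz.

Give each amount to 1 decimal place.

diced celery: 6.2 oz; plain yogurt: 1134.0 g; tahini: 637.5 g; breadcrumbs: 4.0 oz; chicken stock: 0.1 L

Scaling factor: 5/4 = 1.25.
diced celery: 140 g × 5/4 ÷ 28.35 g/oz ≈ 6.2 oz
plain yogurt: 2 lb × 5/4 × 16 oz/lb × 28.35 g/oz = 1134.0 g
tahini: (2 cup + 2 tbsp = 2.125 cup) × 5/4 × 240 g/cup = 637.5 g
breadcrumbs: 90 g × 5/4 ÷ 28.35 g/oz ≈ 4.0 oz
chicken stock: 100 mL × 5/4 ÷ 1000 mL/L ≈ 0.1 L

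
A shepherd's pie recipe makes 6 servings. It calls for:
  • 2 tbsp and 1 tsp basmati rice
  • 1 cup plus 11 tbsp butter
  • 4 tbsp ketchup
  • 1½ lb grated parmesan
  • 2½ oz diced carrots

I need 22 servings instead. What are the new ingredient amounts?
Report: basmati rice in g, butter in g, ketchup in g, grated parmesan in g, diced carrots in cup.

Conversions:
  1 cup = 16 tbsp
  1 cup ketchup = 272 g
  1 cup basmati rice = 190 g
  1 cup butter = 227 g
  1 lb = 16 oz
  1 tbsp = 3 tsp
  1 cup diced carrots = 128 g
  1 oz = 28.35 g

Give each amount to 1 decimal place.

Scaling factor: 22/6 = 11/3.
basmati rice: (2 tbsp + 1 tsp = 7/3 tbsp) × 11/3 ÷ 16 tbsp/cup × 190 g/cup ≈ 101.6 g
butter: (1 cup + 11 tbsp = 1.6875 cup) × 11/3 × 227 g/cup ≈ 1404.6 g
ketchup: 4 tbsp × 11/3 ÷ 16 tbsp/cup × 272 g/cup ≈ 249.3 g
grated parmesan: 1.5 lb × 11/3 × 16 oz/lb × 28.35 g/oz = 2494.8 g
diced carrots: 2.5 oz × 11/3 × 28.35 g/oz ÷ 128 g/cup ≈ 2.0 cup

basmati rice: 101.6 g; butter: 1404.6 g; ketchup: 249.3 g; grated parmesan: 2494.8 g; diced carrots: 2.0 cup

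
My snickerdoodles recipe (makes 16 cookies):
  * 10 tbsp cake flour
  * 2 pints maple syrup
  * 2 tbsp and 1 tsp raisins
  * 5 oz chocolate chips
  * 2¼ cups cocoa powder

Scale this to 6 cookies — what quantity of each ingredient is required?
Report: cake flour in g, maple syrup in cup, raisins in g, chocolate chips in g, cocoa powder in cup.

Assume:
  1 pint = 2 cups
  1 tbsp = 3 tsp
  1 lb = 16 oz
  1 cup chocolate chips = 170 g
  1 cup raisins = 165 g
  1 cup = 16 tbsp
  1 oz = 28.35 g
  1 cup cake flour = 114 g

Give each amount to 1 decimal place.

Scaling factor: 6/16 = 3/8 = 0.375.
cake flour: 10 tbsp × 3/8 ÷ 16 tbsp/cup × 114 g/cup ≈ 26.7 g
maple syrup: 2 pint × 3/8 × 2 cup/pint = 1.5 cup
raisins: (2 tbsp + 1 tsp = 7/3 tbsp) × 3/8 ÷ 16 tbsp/cup × 165 g/cup ≈ 9.0 g
chocolate chips: 5 oz × 3/8 × 28.35 g/oz ≈ 53.2 g
cocoa powder: 2.25 cup × 3/8 ≈ 0.8 cup

cake flour: 26.7 g; maple syrup: 1.5 cup; raisins: 9.0 g; chocolate chips: 53.2 g; cocoa powder: 0.8 cup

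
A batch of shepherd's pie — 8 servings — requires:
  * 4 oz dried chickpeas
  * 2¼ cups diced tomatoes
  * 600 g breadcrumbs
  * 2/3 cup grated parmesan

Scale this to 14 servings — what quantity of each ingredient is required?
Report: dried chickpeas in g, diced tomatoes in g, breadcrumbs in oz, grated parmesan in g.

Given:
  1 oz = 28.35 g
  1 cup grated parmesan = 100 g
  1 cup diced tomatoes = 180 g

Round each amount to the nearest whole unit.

dried chickpeas: 198 g; diced tomatoes: 709 g; breadcrumbs: 37 oz; grated parmesan: 117 g

Scaling factor: 14/8 = 7/4 = 1.75.
dried chickpeas: 4 oz × 7/4 × 28.35 g/oz ≈ 198 g
diced tomatoes: 2.25 cup × 7/4 × 180 g/cup ≈ 709 g
breadcrumbs: 600 g × 7/4 ÷ 28.35 g/oz ≈ 37 oz
grated parmesan: 2/3 cup × 7/4 × 100 g/cup ≈ 117 g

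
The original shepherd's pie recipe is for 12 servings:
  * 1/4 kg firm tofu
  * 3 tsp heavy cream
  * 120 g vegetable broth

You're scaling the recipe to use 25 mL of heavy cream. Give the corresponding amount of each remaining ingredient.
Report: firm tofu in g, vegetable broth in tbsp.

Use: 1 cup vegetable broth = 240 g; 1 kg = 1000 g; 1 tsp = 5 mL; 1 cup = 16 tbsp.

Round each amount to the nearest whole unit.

The original recipe has 15 mL of heavy cream, so the scaling factor is 25 ÷ 15 = 5/3.
firm tofu: 0.25 kg × 5/3 × 1000 g/kg ≈ 417 g
vegetable broth: 120 g × 5/3 ÷ 240 g/cup × 16 tbsp/cup ≈ 13 tbsp

firm tofu: 417 g; vegetable broth: 13 tbsp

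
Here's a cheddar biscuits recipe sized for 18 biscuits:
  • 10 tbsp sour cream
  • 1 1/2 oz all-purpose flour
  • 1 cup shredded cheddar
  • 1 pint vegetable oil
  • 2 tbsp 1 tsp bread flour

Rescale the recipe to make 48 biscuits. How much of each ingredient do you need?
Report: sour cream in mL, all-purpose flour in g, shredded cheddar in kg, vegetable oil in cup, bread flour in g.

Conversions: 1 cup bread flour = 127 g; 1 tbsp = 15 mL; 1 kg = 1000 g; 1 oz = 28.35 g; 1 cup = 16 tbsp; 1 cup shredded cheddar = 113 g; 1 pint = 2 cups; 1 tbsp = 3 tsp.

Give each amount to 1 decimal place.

sour cream: 400.0 mL; all-purpose flour: 113.4 g; shredded cheddar: 0.3 kg; vegetable oil: 5.3 cup; bread flour: 49.4 g

Scaling factor: 48/18 = 8/3.
sour cream: 10 tbsp × 8/3 × 15 mL/tbsp = 400.0 mL
all-purpose flour: 1.5 oz × 8/3 × 28.35 g/oz = 113.4 g
shredded cheddar: 1 cup × 8/3 × 113 g/cup ÷ 1000 g/kg ≈ 0.3 kg
vegetable oil: 1 pint × 8/3 × 2 cup/pint ≈ 5.3 cup
bread flour: (2 tbsp + 1 tsp = 7/3 tbsp) × 8/3 ÷ 16 tbsp/cup × 127 g/cup ≈ 49.4 g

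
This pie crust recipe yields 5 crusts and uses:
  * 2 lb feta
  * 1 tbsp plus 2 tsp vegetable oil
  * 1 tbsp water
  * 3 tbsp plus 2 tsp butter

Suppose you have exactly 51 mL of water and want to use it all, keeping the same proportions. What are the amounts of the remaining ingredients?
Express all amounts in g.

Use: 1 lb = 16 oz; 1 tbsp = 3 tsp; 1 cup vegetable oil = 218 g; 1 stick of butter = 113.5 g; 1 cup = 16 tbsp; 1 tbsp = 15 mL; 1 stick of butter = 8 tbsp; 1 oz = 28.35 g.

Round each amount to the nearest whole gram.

The original recipe has 15 mL of water, so the scaling factor is 51 ÷ 15 = 17/5 = 3.4.
feta: 2 lb × 17/5 × 16 oz/lb × 28.35 g/oz ≈ 3084 g
vegetable oil: (1 tbsp + 2 tsp = 5/3 tbsp) × 17/5 ÷ 16 tbsp/cup × 218 g/cup ≈ 77 g
butter: (3 tbsp + 2 tsp = 11/3 tbsp) × 17/5 ÷ 8 tbsp/stick × 113.5 g/stick ≈ 177 g

feta: 3084 g; vegetable oil: 77 g; butter: 177 g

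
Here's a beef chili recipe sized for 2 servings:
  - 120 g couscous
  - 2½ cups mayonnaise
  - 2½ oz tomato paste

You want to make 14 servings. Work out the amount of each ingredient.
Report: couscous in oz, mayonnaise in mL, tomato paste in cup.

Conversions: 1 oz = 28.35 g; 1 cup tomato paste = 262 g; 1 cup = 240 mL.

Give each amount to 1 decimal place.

couscous: 29.6 oz; mayonnaise: 4200.0 mL; tomato paste: 1.9 cup

Scaling factor: 14/2 = 7.
couscous: 120 g × 7 ÷ 28.35 g/oz ≈ 29.6 oz
mayonnaise: 2.5 cup × 7 × 240 mL/cup = 4200.0 mL
tomato paste: 2.5 oz × 7 × 28.35 g/oz ÷ 262 g/cup ≈ 1.9 cup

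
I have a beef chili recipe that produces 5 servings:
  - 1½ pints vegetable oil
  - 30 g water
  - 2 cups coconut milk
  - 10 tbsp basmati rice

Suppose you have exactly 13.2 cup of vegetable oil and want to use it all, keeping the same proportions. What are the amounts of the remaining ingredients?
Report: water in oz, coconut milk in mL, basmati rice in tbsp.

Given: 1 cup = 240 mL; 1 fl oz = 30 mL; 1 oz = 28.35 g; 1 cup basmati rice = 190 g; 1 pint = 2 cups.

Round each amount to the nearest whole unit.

The original recipe has 3 cup of vegetable oil, so the scaling factor is 13.2 ÷ 3 = 22/5 = 4.4.
water: 30 g × 22/5 ÷ 28.35 g/oz ≈ 5 oz
coconut milk: 2 cup × 22/5 × 240 mL/cup = 2112 mL
basmati rice: 10 tbsp × 22/5 = 44 tbsp

water: 5 oz; coconut milk: 2112 mL; basmati rice: 44 tbsp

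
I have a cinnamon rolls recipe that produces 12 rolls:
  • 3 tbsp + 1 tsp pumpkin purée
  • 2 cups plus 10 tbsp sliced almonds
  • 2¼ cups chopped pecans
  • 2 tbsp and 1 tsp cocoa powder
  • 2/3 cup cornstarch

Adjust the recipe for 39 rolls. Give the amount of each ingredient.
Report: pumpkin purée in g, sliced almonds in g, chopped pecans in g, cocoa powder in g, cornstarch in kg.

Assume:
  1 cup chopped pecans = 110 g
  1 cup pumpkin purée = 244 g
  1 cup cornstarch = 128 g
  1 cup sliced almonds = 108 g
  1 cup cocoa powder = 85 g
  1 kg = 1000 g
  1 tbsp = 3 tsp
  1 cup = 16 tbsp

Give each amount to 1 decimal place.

pumpkin purée: 165.2 g; sliced almonds: 921.4 g; chopped pecans: 804.4 g; cocoa powder: 40.3 g; cornstarch: 0.3 kg

Scaling factor: 39/12 = 13/4 = 3.25.
pumpkin purée: (3 tbsp + 1 tsp = 10/3 tbsp) × 13/4 ÷ 16 tbsp/cup × 244 g/cup ≈ 165.2 g
sliced almonds: (2 cup + 10 tbsp = 2.625 cup) × 13/4 × 108 g/cup ≈ 921.4 g
chopped pecans: 2.25 cup × 13/4 × 110 g/cup ≈ 804.4 g
cocoa powder: (2 tbsp + 1 tsp = 7/3 tbsp) × 13/4 ÷ 16 tbsp/cup × 85 g/cup ≈ 40.3 g
cornstarch: 2/3 cup × 13/4 × 128 g/cup ÷ 1000 g/kg ≈ 0.3 kg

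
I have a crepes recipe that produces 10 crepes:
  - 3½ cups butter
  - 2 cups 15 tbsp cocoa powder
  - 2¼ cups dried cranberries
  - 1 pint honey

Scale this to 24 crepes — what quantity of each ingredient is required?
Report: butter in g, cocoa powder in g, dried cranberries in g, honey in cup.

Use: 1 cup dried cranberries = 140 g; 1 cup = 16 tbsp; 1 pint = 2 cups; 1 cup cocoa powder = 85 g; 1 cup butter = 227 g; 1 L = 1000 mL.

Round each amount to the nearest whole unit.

Scaling factor: 24/10 = 12/5 = 2.4.
butter: 3.5 cup × 12/5 × 227 g/cup ≈ 1907 g
cocoa powder: (2 cup + 15 tbsp = 2.9375 cup) × 12/5 × 85 g/cup ≈ 599 g
dried cranberries: 2.25 cup × 12/5 × 140 g/cup = 756 g
honey: 1 pint × 12/5 × 2 cup/pint ≈ 5 cup

butter: 1907 g; cocoa powder: 599 g; dried cranberries: 756 g; honey: 5 cup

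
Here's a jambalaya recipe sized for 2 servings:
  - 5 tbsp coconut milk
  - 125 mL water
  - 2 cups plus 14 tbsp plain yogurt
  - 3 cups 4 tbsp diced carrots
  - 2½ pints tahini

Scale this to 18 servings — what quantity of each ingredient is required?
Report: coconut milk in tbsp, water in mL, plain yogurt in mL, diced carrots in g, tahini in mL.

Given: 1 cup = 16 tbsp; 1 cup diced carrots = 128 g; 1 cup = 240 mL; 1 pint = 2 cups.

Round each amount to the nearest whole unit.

Scaling factor: 18/2 = 9.
coconut milk: 5 tbsp × 9 = 45 tbsp
water: 125 mL × 9 = 1125 mL
plain yogurt: (2 cup + 14 tbsp = 2.875 cup) × 9 × 240 mL/cup = 6210 mL
diced carrots: (3 cup + 4 tbsp = 3.25 cup) × 9 × 128 g/cup = 3744 g
tahini: 2.5 pint × 9 × 2 cup/pint × 240 mL/cup = 10800 mL

coconut milk: 45 tbsp; water: 1125 mL; plain yogurt: 6210 mL; diced carrots: 3744 g; tahini: 10800 mL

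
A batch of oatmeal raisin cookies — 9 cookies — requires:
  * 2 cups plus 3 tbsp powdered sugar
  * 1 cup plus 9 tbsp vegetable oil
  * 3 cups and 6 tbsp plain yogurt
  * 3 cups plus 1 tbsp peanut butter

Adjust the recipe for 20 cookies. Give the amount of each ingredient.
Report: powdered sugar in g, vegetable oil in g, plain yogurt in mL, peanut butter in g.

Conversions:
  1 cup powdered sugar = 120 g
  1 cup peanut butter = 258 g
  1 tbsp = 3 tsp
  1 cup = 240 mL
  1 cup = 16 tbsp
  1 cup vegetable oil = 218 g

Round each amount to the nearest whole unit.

powdered sugar: 583 g; vegetable oil: 757 g; plain yogurt: 1800 mL; peanut butter: 1756 g

Scaling factor: 20/9.
powdered sugar: (2 cup + 3 tbsp = 2.1875 cup) × 20/9 × 120 g/cup ≈ 583 g
vegetable oil: (1 cup + 9 tbsp = 1.5625 cup) × 20/9 × 218 g/cup ≈ 757 g
plain yogurt: (3 cup + 6 tbsp = 3.375 cup) × 20/9 × 240 mL/cup = 1800 mL
peanut butter: (3 cup + 1 tbsp = 3.0625 cup) × 20/9 × 258 g/cup ≈ 1756 g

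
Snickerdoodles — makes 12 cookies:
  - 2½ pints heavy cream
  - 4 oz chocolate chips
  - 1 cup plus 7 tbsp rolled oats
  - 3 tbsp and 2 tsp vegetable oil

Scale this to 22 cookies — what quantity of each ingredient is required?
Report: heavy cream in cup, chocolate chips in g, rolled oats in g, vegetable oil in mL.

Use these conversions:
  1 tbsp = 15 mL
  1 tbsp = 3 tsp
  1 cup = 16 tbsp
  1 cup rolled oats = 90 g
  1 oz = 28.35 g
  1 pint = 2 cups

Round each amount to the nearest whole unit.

heavy cream: 9 cup; chocolate chips: 208 g; rolled oats: 237 g; vegetable oil: 101 mL

Scaling factor: 22/12 = 11/6.
heavy cream: 2.5 pint × 11/6 × 2 cup/pint ≈ 9 cup
chocolate chips: 4 oz × 11/6 × 28.35 g/oz ≈ 208 g
rolled oats: (1 cup + 7 tbsp = 1.4375 cup) × 11/6 × 90 g/cup ≈ 237 g
vegetable oil: (3 tbsp + 2 tsp = 11/3 tbsp) × 11/6 × 15 mL/tbsp ≈ 101 mL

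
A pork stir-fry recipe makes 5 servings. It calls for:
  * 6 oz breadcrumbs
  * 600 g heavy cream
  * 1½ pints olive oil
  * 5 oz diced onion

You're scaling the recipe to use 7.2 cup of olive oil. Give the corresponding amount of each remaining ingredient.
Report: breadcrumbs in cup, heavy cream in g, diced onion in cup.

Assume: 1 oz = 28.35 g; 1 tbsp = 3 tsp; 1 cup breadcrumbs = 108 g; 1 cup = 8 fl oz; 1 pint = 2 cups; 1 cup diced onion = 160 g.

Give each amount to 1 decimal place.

breadcrumbs: 3.8 cup; heavy cream: 1440.0 g; diced onion: 2.1 cup

The original recipe has 3 cup of olive oil, so the scaling factor is 7.2 ÷ 3 = 12/5 = 2.4.
breadcrumbs: 6 oz × 12/5 × 28.35 g/oz ÷ 108 g/cup ≈ 3.8 cup
heavy cream: 600 g × 12/5 = 1440.0 g
diced onion: 5 oz × 12/5 × 28.35 g/oz ÷ 160 g/cup ≈ 2.1 cup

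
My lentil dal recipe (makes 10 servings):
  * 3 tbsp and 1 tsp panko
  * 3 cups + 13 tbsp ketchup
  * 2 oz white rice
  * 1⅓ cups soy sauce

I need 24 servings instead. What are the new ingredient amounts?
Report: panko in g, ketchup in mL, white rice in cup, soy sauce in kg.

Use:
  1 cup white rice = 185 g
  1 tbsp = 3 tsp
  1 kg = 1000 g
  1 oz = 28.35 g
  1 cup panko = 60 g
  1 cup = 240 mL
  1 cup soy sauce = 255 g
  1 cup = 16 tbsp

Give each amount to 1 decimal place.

panko: 30.0 g; ketchup: 2196.0 mL; white rice: 0.7 cup; soy sauce: 0.8 kg

Scaling factor: 24/10 = 12/5 = 2.4.
panko: (3 tbsp + 1 tsp = 10/3 tbsp) × 12/5 ÷ 16 tbsp/cup × 60 g/cup = 30.0 g
ketchup: (3 cup + 13 tbsp = 3.8125 cup) × 12/5 × 240 mL/cup = 2196.0 mL
white rice: 2 oz × 12/5 × 28.35 g/oz ÷ 185 g/cup ≈ 0.7 cup
soy sauce: 4/3 cup × 12/5 × 255 g/cup ÷ 1000 g/kg ≈ 0.8 kg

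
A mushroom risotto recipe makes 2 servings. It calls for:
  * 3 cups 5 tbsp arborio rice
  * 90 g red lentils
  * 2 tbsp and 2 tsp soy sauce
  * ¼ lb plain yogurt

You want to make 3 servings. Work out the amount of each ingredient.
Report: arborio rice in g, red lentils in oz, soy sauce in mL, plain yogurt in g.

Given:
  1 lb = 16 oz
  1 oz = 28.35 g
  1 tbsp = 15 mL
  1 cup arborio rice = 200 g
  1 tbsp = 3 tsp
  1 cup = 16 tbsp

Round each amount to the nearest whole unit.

arborio rice: 994 g; red lentils: 5 oz; soy sauce: 60 mL; plain yogurt: 170 g

Scaling factor: 3/2 = 1.5.
arborio rice: (3 cup + 5 tbsp = 3.3125 cup) × 3/2 × 200 g/cup ≈ 994 g
red lentils: 90 g × 3/2 ÷ 28.35 g/oz ≈ 5 oz
soy sauce: (2 tbsp + 2 tsp = 8/3 tbsp) × 3/2 × 15 mL/tbsp = 60 mL
plain yogurt: 0.25 lb × 3/2 × 16 oz/lb × 28.35 g/oz ≈ 170 g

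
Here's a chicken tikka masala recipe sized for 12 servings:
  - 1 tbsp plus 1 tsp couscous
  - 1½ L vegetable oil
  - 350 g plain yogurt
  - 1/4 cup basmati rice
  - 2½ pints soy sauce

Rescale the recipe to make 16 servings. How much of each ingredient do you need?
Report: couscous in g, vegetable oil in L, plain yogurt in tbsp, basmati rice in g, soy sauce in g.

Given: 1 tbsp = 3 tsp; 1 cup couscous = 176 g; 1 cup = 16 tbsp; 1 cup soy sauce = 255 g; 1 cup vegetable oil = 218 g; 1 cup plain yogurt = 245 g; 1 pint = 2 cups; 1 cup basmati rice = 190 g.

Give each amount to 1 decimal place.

Scaling factor: 16/12 = 4/3.
couscous: (1 tbsp + 1 tsp = 4/3 tbsp) × 4/3 ÷ 16 tbsp/cup × 176 g/cup ≈ 19.6 g
vegetable oil: 1.5 L × 4/3 = 2.0 L
plain yogurt: 350 g × 4/3 ÷ 245 g/cup × 16 tbsp/cup ≈ 30.5 tbsp
basmati rice: 0.25 cup × 4/3 × 190 g/cup ≈ 63.3 g
soy sauce: 2.5 pint × 4/3 × 2 cup/pint × 255 g/cup = 1700.0 g

couscous: 19.6 g; vegetable oil: 2.0 L; plain yogurt: 30.5 tbsp; basmati rice: 63.3 g; soy sauce: 1700.0 g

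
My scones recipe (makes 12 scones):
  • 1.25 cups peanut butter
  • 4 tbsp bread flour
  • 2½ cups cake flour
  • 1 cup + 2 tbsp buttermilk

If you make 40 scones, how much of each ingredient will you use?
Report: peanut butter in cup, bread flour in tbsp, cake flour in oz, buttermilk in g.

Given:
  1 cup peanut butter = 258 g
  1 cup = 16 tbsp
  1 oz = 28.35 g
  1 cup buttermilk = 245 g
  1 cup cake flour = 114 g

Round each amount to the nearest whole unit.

Scaling factor: 40/12 = 10/3.
peanut butter: 1.25 cup × 10/3 ≈ 4 cup
bread flour: 4 tbsp × 10/3 ≈ 13 tbsp
cake flour: 2.5 cup × 10/3 × 114 g/cup ÷ 28.35 g/oz ≈ 34 oz
buttermilk: (1 cup + 2 tbsp = 1.125 cup) × 10/3 × 245 g/cup ≈ 919 g

peanut butter: 4 cup; bread flour: 13 tbsp; cake flour: 34 oz; buttermilk: 919 g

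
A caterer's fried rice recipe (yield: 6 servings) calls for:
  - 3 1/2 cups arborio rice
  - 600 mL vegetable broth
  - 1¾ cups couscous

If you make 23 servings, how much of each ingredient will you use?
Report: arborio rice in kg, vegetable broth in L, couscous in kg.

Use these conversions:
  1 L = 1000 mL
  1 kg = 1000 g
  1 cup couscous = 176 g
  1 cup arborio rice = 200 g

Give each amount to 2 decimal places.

Scaling factor: 23/6.
arborio rice: 3.5 cup × 23/6 × 200 g/cup ÷ 1000 g/kg ≈ 2.68 kg
vegetable broth: 600 mL × 23/6 ÷ 1000 mL/L = 2.30 L
couscous: 1.75 cup × 23/6 × 176 g/cup ÷ 1000 g/kg ≈ 1.18 kg

arborio rice: 2.68 kg; vegetable broth: 2.30 L; couscous: 1.18 kg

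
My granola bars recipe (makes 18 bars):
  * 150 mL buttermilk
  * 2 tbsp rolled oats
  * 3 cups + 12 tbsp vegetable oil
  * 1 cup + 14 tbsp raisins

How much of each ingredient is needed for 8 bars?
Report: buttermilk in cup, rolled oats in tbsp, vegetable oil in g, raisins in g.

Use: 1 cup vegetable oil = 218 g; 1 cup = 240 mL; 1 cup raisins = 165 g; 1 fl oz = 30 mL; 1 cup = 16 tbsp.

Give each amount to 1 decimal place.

Scaling factor: 8/18 = 4/9.
buttermilk: 150 mL × 4/9 ÷ 240 mL/cup ≈ 0.3 cup
rolled oats: 2 tbsp × 4/9 ≈ 0.9 tbsp
vegetable oil: (3 cup + 12 tbsp = 3.75 cup) × 4/9 × 218 g/cup ≈ 363.3 g
raisins: (1 cup + 14 tbsp = 1.875 cup) × 4/9 × 165 g/cup = 137.5 g

buttermilk: 0.3 cup; rolled oats: 0.9 tbsp; vegetable oil: 363.3 g; raisins: 137.5 g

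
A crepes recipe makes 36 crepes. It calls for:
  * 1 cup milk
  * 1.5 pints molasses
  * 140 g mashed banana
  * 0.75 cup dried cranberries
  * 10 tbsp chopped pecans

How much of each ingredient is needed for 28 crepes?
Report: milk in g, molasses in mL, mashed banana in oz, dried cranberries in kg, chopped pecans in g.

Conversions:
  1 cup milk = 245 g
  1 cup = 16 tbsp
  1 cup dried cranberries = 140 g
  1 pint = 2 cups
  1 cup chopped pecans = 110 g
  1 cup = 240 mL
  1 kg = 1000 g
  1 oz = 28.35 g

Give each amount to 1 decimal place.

milk: 190.6 g; molasses: 560.0 mL; mashed banana: 3.8 oz; dried cranberries: 0.1 kg; chopped pecans: 53.5 g

Scaling factor: 28/36 = 7/9.
milk: 1 cup × 7/9 × 245 g/cup ≈ 190.6 g
molasses: 1.5 pint × 7/9 × 2 cup/pint × 240 mL/cup = 560.0 mL
mashed banana: 140 g × 7/9 ÷ 28.35 g/oz ≈ 3.8 oz
dried cranberries: 0.75 cup × 7/9 × 140 g/cup ÷ 1000 g/kg ≈ 0.1 kg
chopped pecans: 10 tbsp × 7/9 ÷ 16 tbsp/cup × 110 g/cup ≈ 53.5 g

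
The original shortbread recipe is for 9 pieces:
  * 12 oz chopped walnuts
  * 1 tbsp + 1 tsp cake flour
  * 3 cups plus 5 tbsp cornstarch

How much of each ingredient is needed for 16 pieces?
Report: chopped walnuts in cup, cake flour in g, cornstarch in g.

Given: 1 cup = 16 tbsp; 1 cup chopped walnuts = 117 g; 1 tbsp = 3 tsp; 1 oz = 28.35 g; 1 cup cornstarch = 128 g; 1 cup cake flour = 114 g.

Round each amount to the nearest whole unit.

chopped walnuts: 5 cup; cake flour: 17 g; cornstarch: 754 g

Scaling factor: 16/9.
chopped walnuts: 12 oz × 16/9 × 28.35 g/oz ÷ 117 g/cup ≈ 5 cup
cake flour: (1 tbsp + 1 tsp = 4/3 tbsp) × 16/9 ÷ 16 tbsp/cup × 114 g/cup ≈ 17 g
cornstarch: (3 cup + 5 tbsp = 3.3125 cup) × 16/9 × 128 g/cup ≈ 754 g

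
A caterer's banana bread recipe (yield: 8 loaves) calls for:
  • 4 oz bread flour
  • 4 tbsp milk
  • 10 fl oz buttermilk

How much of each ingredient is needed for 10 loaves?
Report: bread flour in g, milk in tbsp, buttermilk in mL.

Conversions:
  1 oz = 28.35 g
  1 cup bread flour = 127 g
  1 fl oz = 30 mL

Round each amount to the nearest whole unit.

bread flour: 142 g; milk: 5 tbsp; buttermilk: 375 mL

Scaling factor: 10/8 = 5/4 = 1.25.
bread flour: 4 oz × 5/4 × 28.35 g/oz ≈ 142 g
milk: 4 tbsp × 5/4 = 5 tbsp
buttermilk: 10 fl oz × 5/4 × 30 mL/fl oz = 375 mL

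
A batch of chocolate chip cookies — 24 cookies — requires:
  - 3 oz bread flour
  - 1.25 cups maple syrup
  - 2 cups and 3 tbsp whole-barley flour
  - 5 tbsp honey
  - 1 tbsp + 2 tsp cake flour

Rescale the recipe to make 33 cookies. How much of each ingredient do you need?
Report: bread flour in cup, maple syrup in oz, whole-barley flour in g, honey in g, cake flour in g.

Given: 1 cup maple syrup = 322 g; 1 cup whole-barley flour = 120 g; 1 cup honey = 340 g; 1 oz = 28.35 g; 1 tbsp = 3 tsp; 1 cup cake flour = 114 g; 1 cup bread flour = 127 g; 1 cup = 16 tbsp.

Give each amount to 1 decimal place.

Scaling factor: 33/24 = 11/8 = 1.375.
bread flour: 3 oz × 11/8 × 28.35 g/oz ÷ 127 g/cup ≈ 0.9 cup
maple syrup: 1.25 cup × 11/8 × 322 g/cup ÷ 28.35 g/oz ≈ 19.5 oz
whole-barley flour: (2 cup + 3 tbsp = 2.1875 cup) × 11/8 × 120 g/cup ≈ 360.9 g
honey: 5 tbsp × 11/8 ÷ 16 tbsp/cup × 340 g/cup ≈ 146.1 g
cake flour: (1 tbsp + 2 tsp = 5/3 tbsp) × 11/8 ÷ 16 tbsp/cup × 114 g/cup ≈ 16.3 g

bread flour: 0.9 cup; maple syrup: 19.5 oz; whole-barley flour: 360.9 g; honey: 146.1 g; cake flour: 16.3 g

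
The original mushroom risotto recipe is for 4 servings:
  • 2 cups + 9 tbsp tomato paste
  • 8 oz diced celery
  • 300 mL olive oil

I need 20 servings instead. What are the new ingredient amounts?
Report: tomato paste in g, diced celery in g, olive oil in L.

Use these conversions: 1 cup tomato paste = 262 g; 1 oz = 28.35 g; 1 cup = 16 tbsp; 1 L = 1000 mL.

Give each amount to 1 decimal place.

tomato paste: 3356.9 g; diced celery: 1134.0 g; olive oil: 1.5 L

Scaling factor: 20/4 = 5.
tomato paste: (2 cup + 9 tbsp = 2.5625 cup) × 5 × 262 g/cup ≈ 3356.9 g
diced celery: 8 oz × 5 × 28.35 g/oz = 1134.0 g
olive oil: 300 mL × 5 ÷ 1000 mL/L = 1.5 L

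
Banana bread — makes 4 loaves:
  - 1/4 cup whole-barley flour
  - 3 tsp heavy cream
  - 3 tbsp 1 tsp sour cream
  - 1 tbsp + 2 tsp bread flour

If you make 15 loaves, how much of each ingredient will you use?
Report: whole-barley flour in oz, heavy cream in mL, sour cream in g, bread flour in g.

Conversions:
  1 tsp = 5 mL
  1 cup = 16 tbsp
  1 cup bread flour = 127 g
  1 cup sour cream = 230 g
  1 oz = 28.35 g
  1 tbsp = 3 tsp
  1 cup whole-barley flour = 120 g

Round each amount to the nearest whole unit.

whole-barley flour: 4 oz; heavy cream: 56 mL; sour cream: 180 g; bread flour: 50 g

Scaling factor: 15/4 = 3.75.
whole-barley flour: 0.25 cup × 15/4 × 120 g/cup ÷ 28.35 g/oz ≈ 4 oz
heavy cream: 3 tsp × 15/4 × 5 mL/tsp ≈ 56 mL
sour cream: (3 tbsp + 1 tsp = 10/3 tbsp) × 15/4 ÷ 16 tbsp/cup × 230 g/cup ≈ 180 g
bread flour: (1 tbsp + 2 tsp = 5/3 tbsp) × 15/4 ÷ 16 tbsp/cup × 127 g/cup ≈ 50 g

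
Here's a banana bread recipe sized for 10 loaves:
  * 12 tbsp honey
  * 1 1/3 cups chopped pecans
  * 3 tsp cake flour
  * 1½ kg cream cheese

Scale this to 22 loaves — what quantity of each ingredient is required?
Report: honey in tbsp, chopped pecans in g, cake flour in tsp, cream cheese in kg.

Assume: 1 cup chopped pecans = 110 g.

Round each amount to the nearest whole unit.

Scaling factor: 22/10 = 11/5 = 2.2.
honey: 12 tbsp × 11/5 ≈ 26 tbsp
chopped pecans: 4/3 cup × 11/5 × 110 g/cup ≈ 323 g
cake flour: 3 tsp × 11/5 ≈ 7 tsp
cream cheese: 1.5 kg × 11/5 ≈ 3 kg

honey: 26 tbsp; chopped pecans: 323 g; cake flour: 7 tsp; cream cheese: 3 kg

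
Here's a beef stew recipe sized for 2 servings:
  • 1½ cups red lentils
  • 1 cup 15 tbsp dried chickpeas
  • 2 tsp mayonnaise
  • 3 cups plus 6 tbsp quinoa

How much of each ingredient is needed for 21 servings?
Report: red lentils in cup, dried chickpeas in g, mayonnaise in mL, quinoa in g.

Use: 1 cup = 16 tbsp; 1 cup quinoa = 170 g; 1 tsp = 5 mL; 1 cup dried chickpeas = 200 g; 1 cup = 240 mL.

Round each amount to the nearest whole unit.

Scaling factor: 21/2 = 10.5.
red lentils: 1.5 cup × 21/2 ≈ 16 cup
dried chickpeas: (1 cup + 15 tbsp = 1.9375 cup) × 21/2 × 200 g/cup ≈ 4069 g
mayonnaise: 2 tsp × 21/2 × 5 mL/tsp = 105 mL
quinoa: (3 cup + 6 tbsp = 3.375 cup) × 21/2 × 170 g/cup ≈ 6024 g

red lentils: 16 cup; dried chickpeas: 4069 g; mayonnaise: 105 mL; quinoa: 6024 g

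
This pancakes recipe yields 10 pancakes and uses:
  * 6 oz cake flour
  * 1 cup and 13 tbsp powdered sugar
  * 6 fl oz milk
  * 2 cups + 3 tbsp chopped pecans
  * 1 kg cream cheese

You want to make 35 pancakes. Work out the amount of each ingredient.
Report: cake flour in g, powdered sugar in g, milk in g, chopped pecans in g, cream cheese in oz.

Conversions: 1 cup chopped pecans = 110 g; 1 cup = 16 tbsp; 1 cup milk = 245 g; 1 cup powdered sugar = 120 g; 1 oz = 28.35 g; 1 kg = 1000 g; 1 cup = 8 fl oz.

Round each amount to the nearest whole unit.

Scaling factor: 35/10 = 7/2 = 3.5.
cake flour: 6 oz × 7/2 × 28.35 g/oz ≈ 595 g
powdered sugar: (1 cup + 13 tbsp = 1.8125 cup) × 7/2 × 120 g/cup ≈ 761 g
milk: 6 fl oz × 7/2 ÷ 8 fl oz/cup × 245 g/cup ≈ 643 g
chopped pecans: (2 cup + 3 tbsp = 2.1875 cup) × 7/2 × 110 g/cup ≈ 842 g
cream cheese: 1 kg × 7/2 × 1000 g/kg ÷ 28.35 g/oz ≈ 123 oz

cake flour: 595 g; powdered sugar: 761 g; milk: 643 g; chopped pecans: 842 g; cream cheese: 123 oz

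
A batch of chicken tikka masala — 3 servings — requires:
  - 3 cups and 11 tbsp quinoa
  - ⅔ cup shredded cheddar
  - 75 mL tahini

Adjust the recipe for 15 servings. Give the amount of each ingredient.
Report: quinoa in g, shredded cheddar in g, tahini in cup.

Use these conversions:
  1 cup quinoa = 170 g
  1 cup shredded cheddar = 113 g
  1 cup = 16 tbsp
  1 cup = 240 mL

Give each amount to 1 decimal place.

Scaling factor: 15/3 = 5.
quinoa: (3 cup + 11 tbsp = 3.6875 cup) × 5 × 170 g/cup ≈ 3134.4 g
shredded cheddar: 2/3 cup × 5 × 113 g/cup ≈ 376.7 g
tahini: 75 mL × 5 ÷ 240 mL/cup ≈ 1.6 cup

quinoa: 3134.4 g; shredded cheddar: 376.7 g; tahini: 1.6 cup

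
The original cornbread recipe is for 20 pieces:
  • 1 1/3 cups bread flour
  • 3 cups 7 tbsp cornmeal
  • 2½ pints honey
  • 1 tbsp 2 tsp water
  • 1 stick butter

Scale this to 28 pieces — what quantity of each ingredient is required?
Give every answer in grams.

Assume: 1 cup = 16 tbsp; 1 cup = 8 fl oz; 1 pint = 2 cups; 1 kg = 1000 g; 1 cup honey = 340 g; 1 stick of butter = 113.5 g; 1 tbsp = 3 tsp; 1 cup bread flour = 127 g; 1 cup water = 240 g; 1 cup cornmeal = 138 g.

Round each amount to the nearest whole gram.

bread flour: 237 g; cornmeal: 664 g; honey: 2380 g; water: 35 g; butter: 159 g

Scaling factor: 28/20 = 7/5 = 1.4.
bread flour: 4/3 cup × 7/5 × 127 g/cup ≈ 237 g
cornmeal: (3 cup + 7 tbsp = 3.4375 cup) × 7/5 × 138 g/cup ≈ 664 g
honey: 2.5 pint × 7/5 × 2 cup/pint × 340 g/cup = 2380 g
water: (1 tbsp + 2 tsp = 5/3 tbsp) × 7/5 ÷ 16 tbsp/cup × 240 g/cup = 35 g
butter: 1 stick × 7/5 × 113.5 g/stick ≈ 159 g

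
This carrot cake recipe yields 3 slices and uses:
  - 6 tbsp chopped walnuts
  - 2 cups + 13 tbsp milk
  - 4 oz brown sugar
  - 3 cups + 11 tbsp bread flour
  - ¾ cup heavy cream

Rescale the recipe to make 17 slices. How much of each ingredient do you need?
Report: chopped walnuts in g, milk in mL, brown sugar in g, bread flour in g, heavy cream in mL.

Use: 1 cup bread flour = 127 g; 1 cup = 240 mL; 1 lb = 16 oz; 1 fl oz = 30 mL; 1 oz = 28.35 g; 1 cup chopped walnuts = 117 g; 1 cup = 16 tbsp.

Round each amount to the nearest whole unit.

chopped walnuts: 249 g; milk: 3825 mL; brown sugar: 643 g; bread flour: 2654 g; heavy cream: 1020 mL

Scaling factor: 17/3.
chopped walnuts: 6 tbsp × 17/3 ÷ 16 tbsp/cup × 117 g/cup ≈ 249 g
milk: (2 cup + 13 tbsp = 2.8125 cup) × 17/3 × 240 mL/cup = 3825 mL
brown sugar: 4 oz × 17/3 × 28.35 g/oz ≈ 643 g
bread flour: (3 cup + 11 tbsp = 3.6875 cup) × 17/3 × 127 g/cup ≈ 2654 g
heavy cream: 0.75 cup × 17/3 × 240 mL/cup = 1020 mL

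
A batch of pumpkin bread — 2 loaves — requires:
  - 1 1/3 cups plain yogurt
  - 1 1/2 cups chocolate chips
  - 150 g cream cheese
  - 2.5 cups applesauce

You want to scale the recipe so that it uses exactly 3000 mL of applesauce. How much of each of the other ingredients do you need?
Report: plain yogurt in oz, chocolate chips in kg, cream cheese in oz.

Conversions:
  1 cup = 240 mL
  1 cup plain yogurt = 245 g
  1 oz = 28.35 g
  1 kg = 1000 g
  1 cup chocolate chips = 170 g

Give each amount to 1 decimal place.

plain yogurt: 57.6 oz; chocolate chips: 1.3 kg; cream cheese: 26.5 oz

The original recipe has 600 mL of applesauce, so the scaling factor is 3000 ÷ 600 = 5.
plain yogurt: 4/3 cup × 5 × 245 g/cup ÷ 28.35 g/oz ≈ 57.6 oz
chocolate chips: 1.5 cup × 5 × 170 g/cup ÷ 1000 g/kg ≈ 1.3 kg
cream cheese: 150 g × 5 ÷ 28.35 g/oz ≈ 26.5 oz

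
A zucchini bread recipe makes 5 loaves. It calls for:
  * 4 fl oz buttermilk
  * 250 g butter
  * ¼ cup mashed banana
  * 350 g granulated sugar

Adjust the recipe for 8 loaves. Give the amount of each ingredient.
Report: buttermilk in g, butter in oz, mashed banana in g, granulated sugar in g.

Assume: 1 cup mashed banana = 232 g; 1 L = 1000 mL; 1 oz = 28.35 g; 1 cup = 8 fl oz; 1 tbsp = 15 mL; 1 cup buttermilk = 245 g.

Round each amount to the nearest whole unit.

Scaling factor: 8/5 = 1.6.
buttermilk: 4 fl oz × 8/5 ÷ 8 fl oz/cup × 245 g/cup = 196 g
butter: 250 g × 8/5 ÷ 28.35 g/oz ≈ 14 oz
mashed banana: 0.25 cup × 8/5 × 232 g/cup ≈ 93 g
granulated sugar: 350 g × 8/5 = 560 g

buttermilk: 196 g; butter: 14 oz; mashed banana: 93 g; granulated sugar: 560 g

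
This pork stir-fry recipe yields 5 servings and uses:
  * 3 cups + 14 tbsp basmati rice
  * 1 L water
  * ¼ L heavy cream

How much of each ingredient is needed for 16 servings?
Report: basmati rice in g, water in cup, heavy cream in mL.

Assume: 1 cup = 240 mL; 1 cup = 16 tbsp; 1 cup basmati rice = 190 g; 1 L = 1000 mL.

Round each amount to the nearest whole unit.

Scaling factor: 16/5 = 3.2.
basmati rice: (3 cup + 14 tbsp = 3.875 cup) × 16/5 × 190 g/cup = 2356 g
water: 1 L × 16/5 × 1000 mL/L ÷ 240 mL/cup ≈ 13 cup
heavy cream: 0.25 L × 16/5 × 1000 mL/L = 800 mL

basmati rice: 2356 g; water: 13 cup; heavy cream: 800 mL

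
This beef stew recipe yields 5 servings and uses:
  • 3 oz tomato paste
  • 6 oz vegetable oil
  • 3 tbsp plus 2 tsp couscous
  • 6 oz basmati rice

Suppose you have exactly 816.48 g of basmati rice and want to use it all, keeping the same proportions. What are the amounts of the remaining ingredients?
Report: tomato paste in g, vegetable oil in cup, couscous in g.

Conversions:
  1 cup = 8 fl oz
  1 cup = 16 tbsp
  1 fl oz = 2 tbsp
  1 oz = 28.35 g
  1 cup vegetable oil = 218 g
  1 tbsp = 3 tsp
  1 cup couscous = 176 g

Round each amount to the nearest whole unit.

The original recipe has 170.1 g of basmati rice, so the scaling factor is 816.48 ÷ 170.1 = 24/5 = 4.8.
tomato paste: 3 oz × 24/5 × 28.35 g/oz ≈ 408 g
vegetable oil: 6 oz × 24/5 × 28.35 g/oz ÷ 218 g/cup ≈ 4 cup
couscous: (3 tbsp + 2 tsp = 11/3 tbsp) × 24/5 ÷ 16 tbsp/cup × 176 g/cup ≈ 194 g

tomato paste: 408 g; vegetable oil: 4 cup; couscous: 194 g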